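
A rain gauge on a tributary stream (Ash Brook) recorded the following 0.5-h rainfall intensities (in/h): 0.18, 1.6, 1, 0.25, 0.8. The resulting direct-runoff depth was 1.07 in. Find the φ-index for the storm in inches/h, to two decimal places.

Only the 3 blocks with intensity above φ contribute runoff: 1.6, 1, 0.8 in/h.
Σ(I−φ)·Δt = d  ⇒  (1.6+1+0.8 − 3φ)·0.5 = 1.07
φ = (3.400 − 1.07/0.5) / 3 = 0.42 in/h.

φ ≈ 0.42 in/h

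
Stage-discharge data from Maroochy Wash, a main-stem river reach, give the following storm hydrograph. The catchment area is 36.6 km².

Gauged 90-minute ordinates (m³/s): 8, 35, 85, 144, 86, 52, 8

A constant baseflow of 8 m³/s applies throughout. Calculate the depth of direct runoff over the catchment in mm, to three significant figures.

d ≈ 53.4 mm

Direct runoff: 0.0, 27.0, 77.0, 136.0, 78.0, 44.0, 0.0 m³/s; ΣQ_DR = 362.0 m³/s.
V = ΣQ_DR · Δt = 362.0 × 5400 s = 1.955 × 10^6 m³.
Over A = 36.6 km², depth = V / A = 53.4 mm.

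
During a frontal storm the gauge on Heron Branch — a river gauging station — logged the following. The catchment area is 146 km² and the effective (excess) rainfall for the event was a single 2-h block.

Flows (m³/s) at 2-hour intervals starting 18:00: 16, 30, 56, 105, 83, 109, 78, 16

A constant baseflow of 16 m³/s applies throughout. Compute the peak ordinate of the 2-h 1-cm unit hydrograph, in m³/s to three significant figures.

Direct runoff: 0.0, 14.0, 40.0, 89.0, 67.0, 93.0, 62.0, 0.0 m³/s; ΣQ_DR = 365.0 m³/s, peak = 93.0 m³/s.
Runoff depth d = ΣQ_DR·Δt / A = 365.0 × 7200 / (146 km²) = 18.00 mm.
The 1-cm UH is the DRH scaled by (10 mm)/d, so U_p = 93.0 × 10/18.00 = 51.7 m³/s.

U_p ≈ 51.7 m³/s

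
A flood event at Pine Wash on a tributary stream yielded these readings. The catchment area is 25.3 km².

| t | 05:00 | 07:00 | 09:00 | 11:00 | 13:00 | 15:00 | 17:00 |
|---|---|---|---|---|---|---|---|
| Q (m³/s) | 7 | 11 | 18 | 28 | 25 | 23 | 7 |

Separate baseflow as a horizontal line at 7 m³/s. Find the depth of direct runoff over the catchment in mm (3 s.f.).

d ≈ 19.9 mm

Direct runoff: 0.0, 4.0, 11.0, 21.0, 18.0, 16.0, 0.0 m³/s; ΣQ_DR = 70.00 m³/s.
V = ΣQ_DR · Δt = 70.00 × 7200 s = 5.040 × 10^5 m³.
Over A = 25.3 km², depth = V / A = 19.9 mm.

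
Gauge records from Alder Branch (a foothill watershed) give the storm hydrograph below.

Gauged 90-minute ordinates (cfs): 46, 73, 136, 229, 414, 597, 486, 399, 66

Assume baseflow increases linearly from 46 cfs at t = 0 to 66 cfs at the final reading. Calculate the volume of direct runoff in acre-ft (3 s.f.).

V ≈ 241 acre-ft

Direct-runoff ordinates (Q − Q_b): 0.00, 24.50, 85.00, 175.50, 358.00, 538.50, 425.00, 335.50, 0.00 cfs.
ΣQ_DR = 1942 cfs.
With Δt = 1.5 h = 5400 s, V = ΣQ_DR · Δt = 1942 × 5400 = 1.05 × 10^7 ft³ = 241 acre-ft.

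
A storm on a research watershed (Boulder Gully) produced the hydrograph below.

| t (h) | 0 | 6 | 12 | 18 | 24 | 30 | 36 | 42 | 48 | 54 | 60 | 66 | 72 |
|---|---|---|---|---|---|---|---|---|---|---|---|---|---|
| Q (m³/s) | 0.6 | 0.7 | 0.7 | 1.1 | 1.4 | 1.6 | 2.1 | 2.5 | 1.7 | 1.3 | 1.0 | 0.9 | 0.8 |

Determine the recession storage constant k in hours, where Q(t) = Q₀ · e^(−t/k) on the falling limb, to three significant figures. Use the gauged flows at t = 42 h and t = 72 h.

k ≈ 26.3 h

On the falling limb, Q drops from 2.5 to 0.8 m³/s between t = 42 h and t = 72 h (Δt = 30 h).
k = −Δt / ln(Q₂/Q₁) = −30 / ln(0.8/2.5) = 26.3 h.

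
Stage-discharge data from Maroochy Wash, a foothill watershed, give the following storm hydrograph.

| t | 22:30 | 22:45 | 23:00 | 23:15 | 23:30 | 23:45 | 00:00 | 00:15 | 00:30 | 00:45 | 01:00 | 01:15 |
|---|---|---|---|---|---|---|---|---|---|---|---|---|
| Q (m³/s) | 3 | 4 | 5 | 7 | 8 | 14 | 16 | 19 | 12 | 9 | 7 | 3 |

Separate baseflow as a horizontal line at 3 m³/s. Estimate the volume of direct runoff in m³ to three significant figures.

Direct-runoff ordinates (Q − Q_b): 0.0, 1.0, 2.0, 4.0, 5.0, 11.0, 13.0, 16.0, 9.0, 6.0, 4.0, 0.0 m³/s.
ΣQ_DR = 71.00 m³/s.
With Δt = 0.25 h = 900 s, V = ΣQ_DR · Δt = 71.00 × 900 = 63900 m³.

V ≈ 63900 m³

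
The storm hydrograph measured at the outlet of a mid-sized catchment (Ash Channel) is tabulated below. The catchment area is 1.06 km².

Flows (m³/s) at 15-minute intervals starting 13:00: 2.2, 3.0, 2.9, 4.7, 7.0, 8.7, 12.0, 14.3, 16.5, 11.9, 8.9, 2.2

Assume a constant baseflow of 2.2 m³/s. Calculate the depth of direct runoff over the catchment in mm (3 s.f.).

Direct runoff: 0.0, 0.8, 0.7, 2.5, 4.8, 6.5, 9.8, 12.1, 14.3, 9.7, 6.7, 0.0 m³/s; ΣQ_DR = 67.90 m³/s.
V = ΣQ_DR · Δt = 67.90 × 900 s = 61110 m³.
Over A = 1.06 km², depth = V / A = 57.7 mm.

d ≈ 57.7 mm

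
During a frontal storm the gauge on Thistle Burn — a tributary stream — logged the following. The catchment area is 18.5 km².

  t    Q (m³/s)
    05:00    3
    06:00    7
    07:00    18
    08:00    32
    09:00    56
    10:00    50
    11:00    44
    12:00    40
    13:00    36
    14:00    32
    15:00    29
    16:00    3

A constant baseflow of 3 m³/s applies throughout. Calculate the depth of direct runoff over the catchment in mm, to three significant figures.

Direct runoff: 0.0, 4.0, 15.0, 29.0, 53.0, 47.0, 41.0, 37.0, 33.0, 29.0, 26.0, 0.0 m³/s; ΣQ_DR = 314.0 m³/s.
V = ΣQ_DR · Δt = 314.0 × 3600 s = 1.130 × 10^6 m³.
Over A = 18.5 km², depth = V / A = 61.1 mm.

d ≈ 61.1 mm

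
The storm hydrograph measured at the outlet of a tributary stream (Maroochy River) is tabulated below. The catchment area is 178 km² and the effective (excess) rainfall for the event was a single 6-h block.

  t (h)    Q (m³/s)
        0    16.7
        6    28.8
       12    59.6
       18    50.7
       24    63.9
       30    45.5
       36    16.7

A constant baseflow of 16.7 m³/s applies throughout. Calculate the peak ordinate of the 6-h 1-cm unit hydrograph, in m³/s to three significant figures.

U_p ≈ 23.6 m³/s

Direct runoff: 0.0, 12.1, 42.9, 34.0, 47.2, 28.8, 0.0 m³/s; ΣQ_DR = 165.0 m³/s, peak = 47.2 m³/s.
Runoff depth d = ΣQ_DR·Δt / A = 165.0 × 21600 / (178 km²) = 20.02 mm.
The 1-cm UH is the DRH scaled by (10 mm)/d, so U_p = 47.2 × 10/20.02 = 23.6 m³/s.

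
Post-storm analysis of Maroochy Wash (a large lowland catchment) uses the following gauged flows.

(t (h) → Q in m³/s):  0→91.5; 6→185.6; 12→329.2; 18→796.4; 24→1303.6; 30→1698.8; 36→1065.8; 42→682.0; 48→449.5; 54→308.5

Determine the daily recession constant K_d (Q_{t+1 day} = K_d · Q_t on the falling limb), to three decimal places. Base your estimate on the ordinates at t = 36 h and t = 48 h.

K_d ≈ 0.178

Between t = 36 h and t = 48 h the flow falls from 1065.8 to 449.5 m³/s over 2×6 h = 12 h.
Per-interval ratio K = (449.5/1065.8)^(1/2) = 0.6494; K_d = K^(24/6) = 0.178.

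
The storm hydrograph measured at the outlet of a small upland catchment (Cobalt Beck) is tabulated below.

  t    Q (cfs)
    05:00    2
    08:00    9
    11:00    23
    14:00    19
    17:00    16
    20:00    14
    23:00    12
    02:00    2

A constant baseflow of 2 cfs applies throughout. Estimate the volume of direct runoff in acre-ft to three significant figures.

Direct-runoff ordinates (Q − Q_b): 0.0, 7.0, 21.0, 17.0, 14.0, 12.0, 10.0, 0.0 cfs.
ΣQ_DR = 81.00 cfs.
With Δt = 3 h = 10800 s, V = ΣQ_DR · Δt = 81.00 × 10800 = 8.75 × 10^5 ft³ = 20.1 acre-ft.

V ≈ 20.1 acre-ft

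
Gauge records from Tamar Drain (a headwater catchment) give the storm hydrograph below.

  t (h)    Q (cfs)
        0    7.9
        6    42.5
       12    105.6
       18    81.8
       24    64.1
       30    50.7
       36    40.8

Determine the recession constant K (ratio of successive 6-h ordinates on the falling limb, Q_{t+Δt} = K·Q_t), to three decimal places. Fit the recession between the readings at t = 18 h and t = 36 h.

Using the recession-limb readings at t = 18 h and t = 36 h: Q falls from 81.8 to 40.8 cfs over 3 intervals.
K = (Q₂/Q₁)^(1/3) = (40.8/81.8)^(1/3) = 0.793.

K ≈ 0.793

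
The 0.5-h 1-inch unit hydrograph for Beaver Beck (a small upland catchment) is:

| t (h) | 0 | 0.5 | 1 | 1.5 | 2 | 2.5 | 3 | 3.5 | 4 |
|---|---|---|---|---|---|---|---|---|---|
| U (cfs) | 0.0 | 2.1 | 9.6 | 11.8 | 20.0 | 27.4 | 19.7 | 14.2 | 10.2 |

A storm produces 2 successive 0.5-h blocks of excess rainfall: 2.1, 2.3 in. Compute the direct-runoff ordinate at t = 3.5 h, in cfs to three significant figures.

Q ≈ 75.1 cfs

By discrete convolution, Q_j = Σ (P_i / 1 in) · U_{j−i}.
At t = 3.5 h (j=7): Q = (2.1/1)·14.2 + (2.3/1)·19.7 = 75.1 cfs.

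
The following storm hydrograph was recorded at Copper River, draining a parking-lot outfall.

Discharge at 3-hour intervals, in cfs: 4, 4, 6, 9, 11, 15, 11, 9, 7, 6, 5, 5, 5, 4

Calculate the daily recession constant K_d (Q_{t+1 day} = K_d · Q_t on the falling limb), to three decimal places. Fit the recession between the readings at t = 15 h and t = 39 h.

K_d ≈ 0.267

Between t = 15 h and t = 39 h the flow falls from 15 to 4 cfs over 8×3 h = 24 h.
Per-interval ratio K = (4/15)^(1/8) = 0.8477; K_d = K^(24/3) = 0.267.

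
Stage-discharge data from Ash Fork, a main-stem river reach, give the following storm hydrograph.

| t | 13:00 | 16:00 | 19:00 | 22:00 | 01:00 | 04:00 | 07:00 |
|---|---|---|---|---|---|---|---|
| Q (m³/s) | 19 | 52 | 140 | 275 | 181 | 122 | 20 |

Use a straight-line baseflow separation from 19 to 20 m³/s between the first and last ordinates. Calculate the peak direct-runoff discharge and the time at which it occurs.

Subtracting baseflow gives direct-runoff ordinates: 0.00, 32.83, 120.67, 255.50, 161.33, 102.17, 0.00 m³/s.
The maximum is 255.50 m³/s, occurring at the reading for t = 22:00.

Q_p = 255.50 m³/s at t = 22:00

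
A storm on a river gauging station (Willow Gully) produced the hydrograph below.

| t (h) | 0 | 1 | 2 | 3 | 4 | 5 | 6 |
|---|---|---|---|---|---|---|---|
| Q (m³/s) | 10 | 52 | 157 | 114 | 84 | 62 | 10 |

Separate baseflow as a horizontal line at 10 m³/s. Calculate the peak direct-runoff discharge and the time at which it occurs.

Subtracting baseflow gives direct-runoff ordinates: 0.0, 42.0, 147.0, 104.0, 74.0, 52.0, 0.0 m³/s.
The maximum is 147.0 m³/s, occurring at the reading for t = 2 h.

Q_p = 147.0 m³/s at t = 2 h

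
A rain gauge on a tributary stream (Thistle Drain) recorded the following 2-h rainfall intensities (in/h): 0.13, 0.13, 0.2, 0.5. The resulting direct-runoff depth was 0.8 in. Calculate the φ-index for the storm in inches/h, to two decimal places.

φ ≈ 0.15 in/h

Only the 2 blocks with intensity above φ contribute runoff: 0.2, 0.5 in/h.
Σ(I−φ)·Δt = d  ⇒  (0.2+0.5 − 2φ)·2 = 0.8
φ = (0.7000 − 0.8/2) / 2 = 0.15 in/h.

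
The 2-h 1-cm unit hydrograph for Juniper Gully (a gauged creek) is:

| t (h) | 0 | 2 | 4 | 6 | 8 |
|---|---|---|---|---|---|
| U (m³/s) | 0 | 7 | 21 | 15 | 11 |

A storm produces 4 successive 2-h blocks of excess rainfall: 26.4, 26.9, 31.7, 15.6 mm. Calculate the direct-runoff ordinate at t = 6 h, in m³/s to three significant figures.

By discrete convolution, Q_j = Σ (P_i / 10 mm) · U_{j−i}.
At t = 6 h (j=3): Q = (26.4/10)·15 + (26.9/10)·21 + (31.7/10)·7 + (15.6/10)·0 = 118 m³/s.

Q ≈ 118 m³/s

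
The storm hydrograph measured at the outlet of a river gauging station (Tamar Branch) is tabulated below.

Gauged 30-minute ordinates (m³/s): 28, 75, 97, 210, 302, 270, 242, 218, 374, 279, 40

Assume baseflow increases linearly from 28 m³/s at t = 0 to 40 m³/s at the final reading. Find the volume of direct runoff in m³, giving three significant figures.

Direct-runoff ordinates (Q − Q_b): 0.00, 45.80, 66.60, 178.40, 269.20, 236.00, 206.80, 181.60, 336.40, 240.20, 0.00 m³/s.
ΣQ_DR = 1761 m³/s.
With Δt = 0.5 h = 1800 s, V = ΣQ_DR · Δt = 1761 × 1800 = 3.17 × 10^6 m³.

V ≈ 3.17 × 10^6 m³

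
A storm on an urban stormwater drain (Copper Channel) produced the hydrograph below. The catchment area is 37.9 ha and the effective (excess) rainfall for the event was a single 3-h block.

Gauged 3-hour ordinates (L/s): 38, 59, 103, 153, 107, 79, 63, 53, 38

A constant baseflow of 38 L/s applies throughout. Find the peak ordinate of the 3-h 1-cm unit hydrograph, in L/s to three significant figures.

Direct runoff: 0.0, 21.0, 65.0, 115.0, 69.0, 41.0, 25.0, 15.0, 0.0 L/s; ΣQ_DR = 351.0 L/s, peak = 115.0 L/s.
Runoff depth d = ΣQ_DR·Δt / A = 351.0 × 10800 / (37.9 ha) = 10.00 mm.
The 1-cm UH is the DRH scaled by (10 mm)/d, so U_p = 115.0 × 10/10.00 = 115 L/s.

U_p ≈ 115 L/s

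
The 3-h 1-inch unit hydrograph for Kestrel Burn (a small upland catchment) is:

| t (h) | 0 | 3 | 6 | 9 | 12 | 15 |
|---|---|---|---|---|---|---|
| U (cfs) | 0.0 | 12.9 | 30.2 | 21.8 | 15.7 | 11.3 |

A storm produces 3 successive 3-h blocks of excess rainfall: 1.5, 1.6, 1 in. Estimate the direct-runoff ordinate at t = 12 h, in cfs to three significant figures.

Q ≈ 88.6 cfs

By discrete convolution, Q_j = Σ (P_i / 1 in) · U_{j−i}.
At t = 12 h (j=4): Q = (1.5/1)·15.7 + (1.6/1)·21.8 + (1/1)·30.2 = 88.6 cfs.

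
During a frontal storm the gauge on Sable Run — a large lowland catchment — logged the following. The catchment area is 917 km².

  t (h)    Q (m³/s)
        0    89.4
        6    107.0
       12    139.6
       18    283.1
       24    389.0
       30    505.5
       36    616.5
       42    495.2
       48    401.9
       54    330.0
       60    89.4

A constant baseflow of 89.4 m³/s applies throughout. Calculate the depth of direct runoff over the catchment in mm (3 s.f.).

d ≈ 58.0 mm

Direct runoff: 0.0, 17.6, 50.2, 193.7, 299.6, 416.1, 527.1, 405.8, 312.5, 240.6, 0.0 m³/s; ΣQ_DR = 2463 m³/s.
V = ΣQ_DR · Δt = 2463 × 21600 s = 5.321 × 10^7 m³.
Over A = 917 km², depth = V / A = 58.0 mm.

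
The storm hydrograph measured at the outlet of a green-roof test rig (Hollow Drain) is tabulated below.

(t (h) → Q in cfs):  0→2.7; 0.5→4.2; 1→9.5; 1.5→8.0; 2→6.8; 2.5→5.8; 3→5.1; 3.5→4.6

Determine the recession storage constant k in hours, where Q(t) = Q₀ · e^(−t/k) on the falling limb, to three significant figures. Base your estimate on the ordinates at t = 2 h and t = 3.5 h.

On the falling limb, Q drops from 6.8 to 4.6 cfs between t = 2 h and t = 3.5 h (Δt = 1.5 h).
k = −Δt / ln(Q₂/Q₁) = −1.5 / ln(4.6/6.8) = 3.84 h.

k ≈ 3.84 h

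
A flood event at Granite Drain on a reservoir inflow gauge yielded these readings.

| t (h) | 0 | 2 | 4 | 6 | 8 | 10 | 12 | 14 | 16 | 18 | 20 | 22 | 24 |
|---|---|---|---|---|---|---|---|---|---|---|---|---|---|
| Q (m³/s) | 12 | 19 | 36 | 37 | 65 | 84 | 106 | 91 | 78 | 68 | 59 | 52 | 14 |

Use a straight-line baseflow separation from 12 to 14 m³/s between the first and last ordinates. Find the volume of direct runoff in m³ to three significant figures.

Direct-runoff ordinates (Q − Q_b): 0.00, 6.83, 23.67, 24.50, 52.33, 71.17, 93.00, 77.83, 64.67, 54.50, 45.33, 38.17, 0.00 m³/s.
ΣQ_DR = 552.0 m³/s.
With Δt = 2 h = 7200 s, V = ΣQ_DR · Δt = 552.0 × 7200 = 3.97 × 10^6 m³.

V ≈ 3.97 × 10^6 m³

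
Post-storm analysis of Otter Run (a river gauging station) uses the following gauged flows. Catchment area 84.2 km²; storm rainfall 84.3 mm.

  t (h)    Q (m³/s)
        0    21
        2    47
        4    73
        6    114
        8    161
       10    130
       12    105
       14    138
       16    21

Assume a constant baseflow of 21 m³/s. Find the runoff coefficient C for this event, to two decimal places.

C ≈ 0.63

ΣQ_DR = 621.0 m³/s; V = ΣQ_DR·Δt = 4.471 × 10^6 m³.
Runoff depth d = V / A = 53.10 mm.
C = d / P = 53.10 / 84.3 = 0.63.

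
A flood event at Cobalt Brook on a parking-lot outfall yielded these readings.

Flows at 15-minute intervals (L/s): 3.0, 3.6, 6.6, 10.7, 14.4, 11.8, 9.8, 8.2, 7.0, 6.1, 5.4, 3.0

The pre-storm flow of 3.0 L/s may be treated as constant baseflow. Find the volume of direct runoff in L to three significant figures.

Direct-runoff ordinates (Q − Q_b): 0.0, 0.6, 3.6, 7.7, 11.4, 8.8, 6.8, 5.2, 4.0, 3.1, 2.4, 0.0 L/s.
ΣQ_DR = 53.60 L/s.
With Δt = 0.25 h = 900 s, V = ΣQ_DR · Δt = 53.60 × 900 = 48200 L.

V ≈ 48200 L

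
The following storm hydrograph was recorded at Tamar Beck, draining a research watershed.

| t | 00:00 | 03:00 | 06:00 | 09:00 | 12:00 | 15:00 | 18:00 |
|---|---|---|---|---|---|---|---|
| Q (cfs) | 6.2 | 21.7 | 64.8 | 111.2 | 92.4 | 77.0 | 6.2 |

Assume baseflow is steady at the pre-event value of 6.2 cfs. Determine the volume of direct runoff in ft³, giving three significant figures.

V ≈ 3.63 × 10^6 ft³

Direct-runoff ordinates (Q − Q_b): 0.0, 15.5, 58.6, 105.0, 86.2, 70.8, 0.0 cfs.
ΣQ_DR = 336.1 cfs.
With Δt = 3 h = 10800 s, V = ΣQ_DR · Δt = 336.1 × 10800 = 3.63 × 10^6 ft³.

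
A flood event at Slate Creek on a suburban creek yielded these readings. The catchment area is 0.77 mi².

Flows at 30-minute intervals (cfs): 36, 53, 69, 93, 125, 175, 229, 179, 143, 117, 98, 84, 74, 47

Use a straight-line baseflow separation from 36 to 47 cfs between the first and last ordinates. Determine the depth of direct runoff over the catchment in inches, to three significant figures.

d ≈ 0.947 in

Direct runoff: 0.00, 16.15, 31.31, 54.46, 85.62, 134.77, 187.92, 137.08, 100.23, 73.38, 53.54, 38.69, 27.85, 0.00 cfs; ΣQ_DR = 941.0 cfs.
V = ΣQ_DR · Δt = 941.0 × 1800 s = 1.694 × 10^6 ft³.
Over A = 0.77 mi², depth = V / A = 0.947 in.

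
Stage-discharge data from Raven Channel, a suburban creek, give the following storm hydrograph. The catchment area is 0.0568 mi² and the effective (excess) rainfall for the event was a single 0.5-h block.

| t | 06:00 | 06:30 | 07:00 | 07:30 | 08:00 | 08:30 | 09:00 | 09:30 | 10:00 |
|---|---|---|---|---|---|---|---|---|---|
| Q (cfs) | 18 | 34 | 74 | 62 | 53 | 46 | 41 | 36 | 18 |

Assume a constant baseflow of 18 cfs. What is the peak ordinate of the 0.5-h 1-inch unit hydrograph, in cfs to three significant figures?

U_p ≈ 18.7 cfs

Direct runoff: 0.0, 16.0, 56.0, 44.0, 35.0, 28.0, 23.0, 18.0, 0.0 cfs; ΣQ_DR = 220.0 cfs, peak = 56.0 cfs.
Runoff depth d = ΣQ_DR·Δt / A = 220.0 × 1800 / (0.0568 mi²) = 3.001 in.
The 1-inch UH is the DRH scaled by (1 in)/d, so U_p = 56.0 × 1/3.001 = 18.7 cfs.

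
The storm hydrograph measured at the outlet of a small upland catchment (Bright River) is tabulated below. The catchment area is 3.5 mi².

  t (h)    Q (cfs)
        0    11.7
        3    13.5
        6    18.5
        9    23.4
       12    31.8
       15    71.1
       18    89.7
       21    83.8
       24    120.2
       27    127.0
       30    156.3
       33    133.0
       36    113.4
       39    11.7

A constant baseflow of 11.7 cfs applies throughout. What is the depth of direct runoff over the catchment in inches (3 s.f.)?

d ≈ 1.12 in

Direct runoff: 0.0, 1.8, 6.8, 11.7, 20.1, 59.4, 78.0, 72.1, 108.5, 115.3, 144.6, 121.3, 101.7, 0.0 cfs; ΣQ_DR = 841.3 cfs.
V = ΣQ_DR · Δt = 841.3 × 10800 s = 9.086 × 10^6 ft³.
Over A = 3.5 mi², depth = V / A = 1.12 in.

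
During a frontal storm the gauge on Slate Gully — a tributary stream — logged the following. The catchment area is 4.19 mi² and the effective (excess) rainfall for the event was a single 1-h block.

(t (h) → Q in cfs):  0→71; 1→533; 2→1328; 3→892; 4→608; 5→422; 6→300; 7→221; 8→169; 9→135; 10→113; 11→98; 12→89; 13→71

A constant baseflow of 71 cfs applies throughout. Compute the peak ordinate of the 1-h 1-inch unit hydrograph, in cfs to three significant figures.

Direct runoff: 0.0, 462.0, 1257.0, 821.0, 537.0, 351.0, 229.0, 150.0, 98.0, 64.0, 42.0, 27.0, 18.0, 0.0 cfs; ΣQ_DR = 4056 cfs, peak = 1257.0 cfs.
Runoff depth d = ΣQ_DR·Δt / A = 4056 × 3600 / (4.19 mi²) = 1.500 in.
The 1-inch UH is the DRH scaled by (1 in)/d, so U_p = 1257.0 × 1/1.500 = 838 cfs.

U_p ≈ 838 cfs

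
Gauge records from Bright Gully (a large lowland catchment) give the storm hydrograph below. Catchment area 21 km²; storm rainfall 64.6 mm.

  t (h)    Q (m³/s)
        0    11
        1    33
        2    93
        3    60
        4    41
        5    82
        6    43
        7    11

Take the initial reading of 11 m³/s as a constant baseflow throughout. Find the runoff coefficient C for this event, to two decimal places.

ΣQ_DR = 286.0 m³/s; V = ΣQ_DR·Δt = 1.030 × 10^6 m³.
Runoff depth d = V / A = 49.03 mm.
C = d / P = 49.03 / 64.6 = 0.76.

C ≈ 0.76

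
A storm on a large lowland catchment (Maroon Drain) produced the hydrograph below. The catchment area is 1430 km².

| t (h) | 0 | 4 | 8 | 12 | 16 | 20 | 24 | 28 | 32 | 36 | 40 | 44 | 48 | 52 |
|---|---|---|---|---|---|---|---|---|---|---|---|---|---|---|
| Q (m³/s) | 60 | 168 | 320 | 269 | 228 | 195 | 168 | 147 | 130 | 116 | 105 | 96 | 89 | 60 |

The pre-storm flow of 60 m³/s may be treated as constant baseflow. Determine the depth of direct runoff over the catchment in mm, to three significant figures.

Direct runoff: 0.0, 108.0, 260.0, 209.0, 168.0, 135.0, 108.0, 87.0, 70.0, 56.0, 45.0, 36.0, 29.0, 0.0 m³/s; ΣQ_DR = 1311 m³/s.
V = ΣQ_DR · Δt = 1311 × 14400 s = 1.888 × 10^7 m³.
Over A = 1430 km², depth = V / A = 13.2 mm.

d ≈ 13.2 mm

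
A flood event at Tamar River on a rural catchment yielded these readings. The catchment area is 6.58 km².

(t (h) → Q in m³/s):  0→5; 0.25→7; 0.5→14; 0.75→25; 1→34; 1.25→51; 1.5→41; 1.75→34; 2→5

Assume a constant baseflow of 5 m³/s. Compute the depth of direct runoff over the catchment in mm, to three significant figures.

Direct runoff: 0.0, 2.0, 9.0, 20.0, 29.0, 46.0, 36.0, 29.0, 0.0 m³/s; ΣQ_DR = 171.0 m³/s.
V = ΣQ_DR · Δt = 171.0 × 900 s = 1.539 × 10^5 m³.
Over A = 6.58 km², depth = V / A = 23.4 mm.

d ≈ 23.4 mm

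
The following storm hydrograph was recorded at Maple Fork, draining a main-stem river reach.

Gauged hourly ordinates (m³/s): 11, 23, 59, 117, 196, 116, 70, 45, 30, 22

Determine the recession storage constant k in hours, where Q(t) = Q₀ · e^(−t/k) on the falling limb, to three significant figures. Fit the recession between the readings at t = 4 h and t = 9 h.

On the falling limb, Q drops from 196 to 22 m³/s between t = 4 h and t = 9 h (Δt = 5 h).
k = −Δt / ln(Q₂/Q₁) = −5 / ln(22/196) = 2.29 h.

k ≈ 2.29 h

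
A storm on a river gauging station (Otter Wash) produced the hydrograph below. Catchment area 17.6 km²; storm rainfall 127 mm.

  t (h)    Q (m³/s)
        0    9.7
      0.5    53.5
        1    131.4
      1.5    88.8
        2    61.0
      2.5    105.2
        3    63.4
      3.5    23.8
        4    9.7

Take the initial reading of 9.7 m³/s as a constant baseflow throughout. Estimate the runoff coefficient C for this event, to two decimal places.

C ≈ 0.37

ΣQ_DR = 459.2 m³/s; V = ΣQ_DR·Δt = 8.266 × 10^5 m³.
Runoff depth d = V / A = 46.96 mm.
C = d / P = 46.96 / 127 = 0.37.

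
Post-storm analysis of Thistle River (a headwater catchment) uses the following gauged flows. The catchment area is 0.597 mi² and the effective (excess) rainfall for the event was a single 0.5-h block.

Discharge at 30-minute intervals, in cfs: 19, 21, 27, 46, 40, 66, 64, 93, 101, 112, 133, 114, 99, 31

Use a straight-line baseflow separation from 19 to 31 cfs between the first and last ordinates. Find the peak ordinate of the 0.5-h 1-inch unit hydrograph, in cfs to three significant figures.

U_p ≈ 131 cfs

Direct runoff: 0.00, 1.08, 6.15, 24.23, 17.31, 42.38, 39.46, 67.54, 74.62, 84.69, 104.77, 84.85, 68.92, 0.00 cfs; ΣQ_DR = 616.0 cfs, peak = 104.77 cfs.
Runoff depth d = ΣQ_DR·Δt / A = 616.0 × 1800 / (0.597 mi²) = 0.7995 in.
The 1-inch UH is the DRH scaled by (1 in)/d, so U_p = 104.77 × 1/0.7995 = 131 cfs.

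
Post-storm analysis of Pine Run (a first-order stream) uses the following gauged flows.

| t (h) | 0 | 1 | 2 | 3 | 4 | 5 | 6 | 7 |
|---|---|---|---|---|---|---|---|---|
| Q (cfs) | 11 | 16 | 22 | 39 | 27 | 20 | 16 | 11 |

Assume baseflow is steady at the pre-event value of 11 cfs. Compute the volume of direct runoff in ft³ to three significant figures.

V ≈ 2.66 × 10^5 ft³

Direct-runoff ordinates (Q − Q_b): 0.0, 5.0, 11.0, 28.0, 16.0, 9.0, 5.0, 0.0 cfs.
ΣQ_DR = 74.00 cfs.
With Δt = 1 h = 3600 s, V = ΣQ_DR · Δt = 74.00 × 3600 = 2.66 × 10^5 ft³.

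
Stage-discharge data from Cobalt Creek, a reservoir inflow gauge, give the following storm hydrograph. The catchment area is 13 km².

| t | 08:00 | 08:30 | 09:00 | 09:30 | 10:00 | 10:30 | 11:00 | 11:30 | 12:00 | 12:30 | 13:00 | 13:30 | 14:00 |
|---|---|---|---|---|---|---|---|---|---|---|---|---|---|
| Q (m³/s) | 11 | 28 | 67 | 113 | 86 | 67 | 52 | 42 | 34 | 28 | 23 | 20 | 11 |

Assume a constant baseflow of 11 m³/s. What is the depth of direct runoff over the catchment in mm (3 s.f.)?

Direct runoff: 0.0, 17.0, 56.0, 102.0, 75.0, 56.0, 41.0, 31.0, 23.0, 17.0, 12.0, 9.0, 0.0 m³/s; ΣQ_DR = 439.0 m³/s.
V = ΣQ_DR · Δt = 439.0 × 1800 s = 7.902 × 10^5 m³.
Over A = 13 km², depth = V / A = 60.8 mm.

d ≈ 60.8 mm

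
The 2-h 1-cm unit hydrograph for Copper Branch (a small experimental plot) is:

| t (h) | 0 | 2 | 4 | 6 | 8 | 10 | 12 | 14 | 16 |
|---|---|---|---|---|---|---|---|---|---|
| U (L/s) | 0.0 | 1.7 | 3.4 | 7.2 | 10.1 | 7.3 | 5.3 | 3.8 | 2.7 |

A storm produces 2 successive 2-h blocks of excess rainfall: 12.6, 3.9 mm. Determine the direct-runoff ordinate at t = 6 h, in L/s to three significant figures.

By discrete convolution, Q_j = Σ (P_i / 10 mm) · U_{j−i}.
At t = 6 h (j=3): Q = (12.6/10)·7.2 + (3.9/10)·3.4 = 10.4 L/s.

Q ≈ 10.4 L/s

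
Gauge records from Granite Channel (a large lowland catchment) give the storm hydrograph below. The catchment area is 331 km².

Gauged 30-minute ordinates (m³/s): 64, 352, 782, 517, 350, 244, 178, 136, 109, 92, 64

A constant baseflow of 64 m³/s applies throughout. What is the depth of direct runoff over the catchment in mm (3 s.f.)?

d ≈ 11.9 mm

Direct runoff: 0.0, 288.0, 718.0, 453.0, 286.0, 180.0, 114.0, 72.0, 45.0, 28.0, 0.0 m³/s; ΣQ_DR = 2184 m³/s.
V = ΣQ_DR · Δt = 2184 × 1800 s = 3.931 × 10^6 m³.
Over A = 331 km², depth = V / A = 11.9 mm.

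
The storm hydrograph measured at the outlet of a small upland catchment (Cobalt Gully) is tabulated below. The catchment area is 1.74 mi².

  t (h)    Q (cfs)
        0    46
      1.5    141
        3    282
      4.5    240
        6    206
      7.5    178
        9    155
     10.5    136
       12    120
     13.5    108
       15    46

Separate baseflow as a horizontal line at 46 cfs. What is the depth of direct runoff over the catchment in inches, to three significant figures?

Direct runoff: 0.0, 95.0, 236.0, 194.0, 160.0, 132.0, 109.0, 90.0, 74.0, 62.0, 0.0 cfs; ΣQ_DR = 1152 cfs.
V = ΣQ_DR · Δt = 1152 × 5400 s = 6.221 × 10^6 ft³.
Over A = 1.74 mi², depth = V / A = 1.54 in.

d ≈ 1.54 in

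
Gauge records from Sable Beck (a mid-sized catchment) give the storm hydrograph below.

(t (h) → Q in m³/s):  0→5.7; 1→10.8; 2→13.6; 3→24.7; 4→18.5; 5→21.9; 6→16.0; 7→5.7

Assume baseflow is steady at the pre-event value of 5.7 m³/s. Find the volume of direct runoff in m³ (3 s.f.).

V ≈ 2.57 × 10^5 m³

Direct-runoff ordinates (Q − Q_b): 0.0, 5.1, 7.9, 19.0, 12.8, 16.2, 10.3, 0.0 m³/s.
ΣQ_DR = 71.30 m³/s.
With Δt = 1 h = 3600 s, V = ΣQ_DR · Δt = 71.30 × 3600 = 2.57 × 10^5 m³.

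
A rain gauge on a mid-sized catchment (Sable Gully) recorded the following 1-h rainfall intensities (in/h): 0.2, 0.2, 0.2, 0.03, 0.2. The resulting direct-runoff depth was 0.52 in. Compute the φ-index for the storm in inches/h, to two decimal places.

φ ≈ 0.07 in/h

Only the 4 blocks with intensity above φ contribute runoff: 0.2, 0.2, 0.2, 0.2 in/h.
Σ(I−φ)·Δt = d  ⇒  (0.2+0.2+0.2+0.2 − 4φ)·1 = 0.52
φ = (0.8000 − 0.52/1) / 4 = 0.07 in/h.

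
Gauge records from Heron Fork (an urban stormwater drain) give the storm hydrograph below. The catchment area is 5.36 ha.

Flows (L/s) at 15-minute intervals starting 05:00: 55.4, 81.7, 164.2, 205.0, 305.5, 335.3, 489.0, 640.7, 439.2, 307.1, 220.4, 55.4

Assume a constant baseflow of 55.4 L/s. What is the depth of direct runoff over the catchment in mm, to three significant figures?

Direct runoff: 0.0, 26.3, 108.8, 149.6, 250.1, 279.9, 433.6, 585.3, 383.8, 251.7, 165.0, 0.0 L/s; ΣQ_DR = 2634 L/s.
V = ΣQ_DR · Δt = 2634 × 900 s = 2.371 × 10^6 L.
Over A = 5.36 ha, depth = V / A = 44.2 mm.

d ≈ 44.2 mm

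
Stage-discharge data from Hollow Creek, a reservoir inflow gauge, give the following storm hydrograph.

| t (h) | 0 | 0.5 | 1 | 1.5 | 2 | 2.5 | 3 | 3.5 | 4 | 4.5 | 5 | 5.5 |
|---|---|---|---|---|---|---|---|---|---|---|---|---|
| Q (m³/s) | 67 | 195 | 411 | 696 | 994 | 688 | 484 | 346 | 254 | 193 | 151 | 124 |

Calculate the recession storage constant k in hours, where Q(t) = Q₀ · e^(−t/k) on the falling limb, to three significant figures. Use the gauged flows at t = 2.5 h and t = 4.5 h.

k ≈ 1.57 h

On the falling limb, Q drops from 688 to 193 m³/s between t = 2.5 h and t = 4.5 h (Δt = 2 h).
k = −Δt / ln(Q₂/Q₁) = −2 / ln(193/688) = 1.57 h.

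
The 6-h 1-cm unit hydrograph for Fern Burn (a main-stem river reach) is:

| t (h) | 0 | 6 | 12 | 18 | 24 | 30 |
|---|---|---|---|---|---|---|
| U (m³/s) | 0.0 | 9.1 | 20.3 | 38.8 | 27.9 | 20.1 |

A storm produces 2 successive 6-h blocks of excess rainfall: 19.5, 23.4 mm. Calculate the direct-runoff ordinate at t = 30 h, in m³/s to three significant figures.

Q ≈ 104 m³/s

By discrete convolution, Q_j = Σ (P_i / 10 mm) · U_{j−i}.
At t = 30 h (j=5): Q = (19.5/10)·20.1 + (23.4/10)·27.9 = 104 m³/s.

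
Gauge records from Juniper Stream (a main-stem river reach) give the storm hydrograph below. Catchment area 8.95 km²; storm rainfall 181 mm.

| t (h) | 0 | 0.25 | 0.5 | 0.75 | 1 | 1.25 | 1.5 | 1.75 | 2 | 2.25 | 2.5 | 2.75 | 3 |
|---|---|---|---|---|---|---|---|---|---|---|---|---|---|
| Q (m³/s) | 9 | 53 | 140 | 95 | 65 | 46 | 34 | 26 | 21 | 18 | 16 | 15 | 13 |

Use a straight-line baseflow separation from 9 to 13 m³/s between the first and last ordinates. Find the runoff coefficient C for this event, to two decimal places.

ΣQ_DR = 408.0 m³/s; V = ΣQ_DR·Δt = 3.672 × 10^5 m³.
Runoff depth d = V / A = 41.03 mm.
C = d / P = 41.03 / 181 = 0.23.

C ≈ 0.23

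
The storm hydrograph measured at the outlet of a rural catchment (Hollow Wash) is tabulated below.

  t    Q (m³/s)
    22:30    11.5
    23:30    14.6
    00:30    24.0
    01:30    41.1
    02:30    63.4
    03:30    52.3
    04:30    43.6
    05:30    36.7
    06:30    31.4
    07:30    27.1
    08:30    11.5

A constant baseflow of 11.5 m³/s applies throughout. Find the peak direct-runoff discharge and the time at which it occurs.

Q_p = 51.9 m³/s at t = 02:30

Subtracting baseflow gives direct-runoff ordinates: 0.0, 3.1, 12.5, 29.6, 51.9, 40.8, 32.1, 25.2, 19.9, 15.6, 0.0 m³/s.
The maximum is 51.9 m³/s, occurring at the reading for t = 02:30.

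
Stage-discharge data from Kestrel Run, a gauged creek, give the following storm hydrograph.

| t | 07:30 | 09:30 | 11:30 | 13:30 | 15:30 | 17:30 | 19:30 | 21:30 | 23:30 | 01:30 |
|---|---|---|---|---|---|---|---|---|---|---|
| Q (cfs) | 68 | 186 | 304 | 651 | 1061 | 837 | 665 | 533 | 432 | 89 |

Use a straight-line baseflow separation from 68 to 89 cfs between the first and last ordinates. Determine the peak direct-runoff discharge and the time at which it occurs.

Subtracting baseflow gives direct-runoff ordinates: 0.00, 115.67, 231.33, 576.00, 983.67, 757.33, 583.00, 448.67, 345.33, 0.00 cfs.
The maximum is 983.67 cfs, occurring at the reading for t = 15:30.

Q_p = 983.67 cfs at t = 15:30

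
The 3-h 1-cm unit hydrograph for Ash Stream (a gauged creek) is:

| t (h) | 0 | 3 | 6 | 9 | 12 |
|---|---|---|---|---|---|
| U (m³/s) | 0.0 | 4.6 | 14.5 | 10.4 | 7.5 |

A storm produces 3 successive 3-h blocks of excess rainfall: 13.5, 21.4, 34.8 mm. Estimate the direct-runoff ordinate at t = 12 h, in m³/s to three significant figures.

By discrete convolution, Q_j = Σ (P_i / 10 mm) · U_{j−i}.
At t = 12 h (j=4): Q = (13.5/10)·7.5 + (21.4/10)·10.4 + (34.8/10)·14.5 = 82.8 m³/s.

Q ≈ 82.8 m³/s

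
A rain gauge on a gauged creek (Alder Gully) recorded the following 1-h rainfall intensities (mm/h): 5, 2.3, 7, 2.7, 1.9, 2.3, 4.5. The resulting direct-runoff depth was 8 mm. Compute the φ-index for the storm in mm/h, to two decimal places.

φ ≈ 2.83 mm/h

Only the 3 blocks with intensity above φ contribute runoff: 5, 7, 4.5 mm/h.
Σ(I−φ)·Δt = d  ⇒  (5+7+4.5 − 3φ)·1 = 8
φ = (16.50 − 8/1) / 3 = 2.83 mm/h.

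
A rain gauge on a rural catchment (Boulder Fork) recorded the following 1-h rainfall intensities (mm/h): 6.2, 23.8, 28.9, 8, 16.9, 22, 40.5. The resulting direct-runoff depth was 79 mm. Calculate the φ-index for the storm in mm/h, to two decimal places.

Only the 5 blocks with intensity above φ contribute runoff: 23.8, 28.9, 16.9, 22, 40.5 mm/h.
Σ(I−φ)·Δt = d  ⇒  (23.8+28.9+16.9+22+40.5 − 5φ)·1 = 79
φ = (132.1 − 79/1) / 5 = 10.62 mm/h.

φ ≈ 10.62 mm/h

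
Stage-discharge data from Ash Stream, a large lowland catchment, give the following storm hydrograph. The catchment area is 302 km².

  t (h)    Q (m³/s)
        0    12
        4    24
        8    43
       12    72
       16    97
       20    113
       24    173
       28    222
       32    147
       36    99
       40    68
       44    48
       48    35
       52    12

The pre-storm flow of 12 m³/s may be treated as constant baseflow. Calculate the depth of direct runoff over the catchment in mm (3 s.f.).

Direct runoff: 0.0, 12.0, 31.0, 60.0, 85.0, 101.0, 161.0, 210.0, 135.0, 87.0, 56.0, 36.0, 23.0, 0.0 m³/s; ΣQ_DR = 997.0 m³/s.
V = ΣQ_DR · Δt = 997.0 × 14400 s = 1.436 × 10^7 m³.
Over A = 302 km², depth = V / A = 47.5 mm.

d ≈ 47.5 mm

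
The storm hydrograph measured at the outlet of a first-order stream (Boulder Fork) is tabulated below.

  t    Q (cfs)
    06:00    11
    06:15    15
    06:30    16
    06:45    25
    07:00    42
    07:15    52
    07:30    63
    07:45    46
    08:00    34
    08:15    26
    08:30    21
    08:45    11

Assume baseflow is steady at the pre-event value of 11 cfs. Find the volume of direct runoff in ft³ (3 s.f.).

V ≈ 2.07 × 10^5 ft³

Direct-runoff ordinates (Q − Q_b): 0.0, 4.0, 5.0, 14.0, 31.0, 41.0, 52.0, 35.0, 23.0, 15.0, 10.0, 0.0 cfs.
ΣQ_DR = 230.0 cfs.
With Δt = 0.25 h = 900 s, V = ΣQ_DR · Δt = 230.0 × 900 = 2.07 × 10^5 ft³.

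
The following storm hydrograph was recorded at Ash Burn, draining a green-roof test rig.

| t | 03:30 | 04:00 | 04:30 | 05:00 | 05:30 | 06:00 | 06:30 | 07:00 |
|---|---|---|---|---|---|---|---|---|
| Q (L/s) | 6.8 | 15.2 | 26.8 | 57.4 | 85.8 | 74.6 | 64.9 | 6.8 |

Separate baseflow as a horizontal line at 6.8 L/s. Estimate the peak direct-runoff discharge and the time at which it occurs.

Q_p = 79.0 L/s at t = 05:30

Subtracting baseflow gives direct-runoff ordinates: 0.0, 8.4, 20.0, 50.6, 79.0, 67.8, 58.1, 0.0 L/s.
The maximum is 79.0 L/s, occurring at the reading for t = 05:30.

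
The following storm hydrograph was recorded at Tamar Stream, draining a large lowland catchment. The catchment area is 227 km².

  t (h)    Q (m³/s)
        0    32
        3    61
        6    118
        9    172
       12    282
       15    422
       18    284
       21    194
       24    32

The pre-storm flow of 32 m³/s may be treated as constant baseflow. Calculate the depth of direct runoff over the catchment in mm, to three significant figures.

d ≈ 62.3 mm

Direct runoff: 0.0, 29.0, 86.0, 140.0, 250.0, 390.0, 252.0, 162.0, 0.0 m³/s; ΣQ_DR = 1309 m³/s.
V = ΣQ_DR · Δt = 1309 × 10800 s = 1.414 × 10^7 m³.
Over A = 227 km², depth = V / A = 62.3 mm.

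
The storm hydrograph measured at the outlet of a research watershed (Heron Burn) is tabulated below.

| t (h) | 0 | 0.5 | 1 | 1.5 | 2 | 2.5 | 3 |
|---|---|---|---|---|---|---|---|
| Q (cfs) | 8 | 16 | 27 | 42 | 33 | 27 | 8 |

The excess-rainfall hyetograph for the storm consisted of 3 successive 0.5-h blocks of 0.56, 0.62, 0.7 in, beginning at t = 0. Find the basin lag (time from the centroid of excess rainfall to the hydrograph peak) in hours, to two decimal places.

t_L ≈ 0.71 h

Centroid of excess rainfall: t_c = Σ P_i·t̄_i / ΣP_i = 0.7872 h (block centres at 0.25, 0.75, 1.25 h).
Hydrograph peak occurs at t = 1.5 h, so basin lag t_L = 1.5 − 0.7872 = 0.71 h.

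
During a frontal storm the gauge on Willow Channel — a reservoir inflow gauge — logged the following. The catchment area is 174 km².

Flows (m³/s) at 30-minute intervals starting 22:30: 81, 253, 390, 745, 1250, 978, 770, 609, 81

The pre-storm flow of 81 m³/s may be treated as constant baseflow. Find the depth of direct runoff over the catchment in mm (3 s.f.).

d ≈ 45.8 mm

Direct runoff: 0.0, 172.0, 309.0, 664.0, 1169.0, 897.0, 689.0, 528.0, 0.0 m³/s; ΣQ_DR = 4428 m³/s.
V = ΣQ_DR · Δt = 4428 × 1800 s = 7.970 × 10^6 m³.
Over A = 174 km², depth = V / A = 45.8 mm.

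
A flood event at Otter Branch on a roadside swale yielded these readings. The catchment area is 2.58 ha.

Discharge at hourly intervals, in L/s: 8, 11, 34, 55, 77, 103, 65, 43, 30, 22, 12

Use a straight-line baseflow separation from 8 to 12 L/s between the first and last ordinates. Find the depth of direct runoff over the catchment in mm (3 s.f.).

Direct runoff: 0.00, 2.60, 25.20, 45.80, 67.40, 93.00, 54.60, 32.20, 18.80, 10.40, 0.00 L/s; ΣQ_DR = 350.0 L/s.
V = ΣQ_DR · Δt = 350.0 × 3600 s = 1.260 × 10^6 L.
Over A = 2.58 ha, depth = V / A = 48.8 mm.

d ≈ 48.8 mm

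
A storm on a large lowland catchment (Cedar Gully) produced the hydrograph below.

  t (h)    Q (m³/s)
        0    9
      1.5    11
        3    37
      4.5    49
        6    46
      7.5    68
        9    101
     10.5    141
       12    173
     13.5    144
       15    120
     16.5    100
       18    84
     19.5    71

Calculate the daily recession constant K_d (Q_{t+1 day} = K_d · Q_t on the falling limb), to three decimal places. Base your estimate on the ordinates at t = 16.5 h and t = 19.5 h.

Between t = 16.5 h and t = 19.5 h the flow falls from 100 to 71 m³/s over 2×1.5 h = 3 h.
Per-interval ratio K = (71/100)^(1/2) = 0.8426; K_d = K^(24/1.5) = 0.065.

K_d ≈ 0.065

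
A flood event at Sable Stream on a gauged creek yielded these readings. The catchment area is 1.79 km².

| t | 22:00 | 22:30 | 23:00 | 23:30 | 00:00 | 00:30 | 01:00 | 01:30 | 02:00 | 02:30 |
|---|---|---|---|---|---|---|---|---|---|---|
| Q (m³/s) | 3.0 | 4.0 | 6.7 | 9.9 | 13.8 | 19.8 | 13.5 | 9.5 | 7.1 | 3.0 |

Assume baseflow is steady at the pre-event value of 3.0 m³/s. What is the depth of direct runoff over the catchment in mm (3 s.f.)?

Direct runoff: 0.0, 1.0, 3.7, 6.9, 10.8, 16.8, 10.5, 6.5, 4.1, 0.0 m³/s; ΣQ_DR = 60.30 m³/s.
V = ΣQ_DR · Δt = 60.30 × 1800 s = 1.085 × 10^5 m³.
Over A = 1.79 km², depth = V / A = 60.6 mm.

d ≈ 60.6 mm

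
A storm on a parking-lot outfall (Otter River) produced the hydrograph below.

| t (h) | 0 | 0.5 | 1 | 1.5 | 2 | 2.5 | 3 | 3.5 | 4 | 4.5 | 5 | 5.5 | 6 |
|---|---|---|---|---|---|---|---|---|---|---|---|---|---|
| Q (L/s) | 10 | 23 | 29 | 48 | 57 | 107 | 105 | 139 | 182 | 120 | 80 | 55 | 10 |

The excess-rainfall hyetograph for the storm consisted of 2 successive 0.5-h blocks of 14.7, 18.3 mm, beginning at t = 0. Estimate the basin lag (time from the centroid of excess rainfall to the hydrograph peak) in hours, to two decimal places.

t_L ≈ 3.47 h

Centroid of excess rainfall: t_c = Σ P_i·t̄_i / ΣP_i = 0.5273 h (block centres at 0.25, 0.75 h).
Hydrograph peak occurs at t = 4 h, so basin lag t_L = 4 − 0.5273 = 3.47 h.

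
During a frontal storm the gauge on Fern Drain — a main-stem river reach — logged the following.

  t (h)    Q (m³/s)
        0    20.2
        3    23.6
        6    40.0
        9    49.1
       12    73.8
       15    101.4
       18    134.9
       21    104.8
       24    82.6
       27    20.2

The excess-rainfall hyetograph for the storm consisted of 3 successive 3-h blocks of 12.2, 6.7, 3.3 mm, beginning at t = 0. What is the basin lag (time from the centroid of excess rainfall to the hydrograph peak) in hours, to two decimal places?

t_L ≈ 14.70 h

Centroid of excess rainfall: t_c = Σ P_i·t̄_i / ΣP_i = 3.2973 h (block centres at 1.5, 4.5, 7.5 h).
Hydrograph peak occurs at t = 18 h, so basin lag t_L = 18 − 3.2973 = 14.70 h.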